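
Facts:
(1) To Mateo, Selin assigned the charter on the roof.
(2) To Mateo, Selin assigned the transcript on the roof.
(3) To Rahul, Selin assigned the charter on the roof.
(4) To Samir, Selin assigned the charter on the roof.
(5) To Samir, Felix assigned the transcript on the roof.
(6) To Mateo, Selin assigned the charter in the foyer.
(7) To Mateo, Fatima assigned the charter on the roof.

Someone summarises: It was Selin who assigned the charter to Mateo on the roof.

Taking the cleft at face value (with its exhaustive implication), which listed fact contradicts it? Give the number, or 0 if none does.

Focus of the cleft: "Selin" (the agent). Presupposed background: thing = the charter, recipient = Mateo, setting = on the roof.
The exhaustive reading says no other agent fits that background.
Fact (7) shares the background but with agent = Fatima; exhaustivity is violated.

7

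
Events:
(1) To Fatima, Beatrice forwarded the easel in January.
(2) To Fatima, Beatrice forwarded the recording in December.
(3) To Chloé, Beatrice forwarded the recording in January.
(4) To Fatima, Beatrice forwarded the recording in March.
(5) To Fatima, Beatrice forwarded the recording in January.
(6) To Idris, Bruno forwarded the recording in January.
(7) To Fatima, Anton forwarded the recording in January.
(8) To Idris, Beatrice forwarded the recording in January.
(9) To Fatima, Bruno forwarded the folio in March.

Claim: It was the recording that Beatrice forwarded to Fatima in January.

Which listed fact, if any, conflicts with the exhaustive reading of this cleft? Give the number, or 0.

1

The cleft puts "the recording" in focus and presupposes the open proposition with Beatrice as agent and Fatima as recipient and in January as setting.
The exhaustive reading says no other thing fits that background.
Fact (1) shares the background but with thing = the easel; exhaustivity is violated.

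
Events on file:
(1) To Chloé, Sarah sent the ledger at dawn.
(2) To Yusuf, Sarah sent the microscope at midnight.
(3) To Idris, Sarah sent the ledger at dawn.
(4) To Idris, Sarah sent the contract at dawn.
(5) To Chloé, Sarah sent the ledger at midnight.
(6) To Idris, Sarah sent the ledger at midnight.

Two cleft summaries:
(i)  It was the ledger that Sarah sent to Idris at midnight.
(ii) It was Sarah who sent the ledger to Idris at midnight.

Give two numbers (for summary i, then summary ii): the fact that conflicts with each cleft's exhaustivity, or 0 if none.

0, 0

(i): focus "the ledger". No fact shares Sarah as agent and Idris as recipient and at midnight as setting with a different thing. 0.
(ii): focus "Sarah". No fact shares the ledger as thing and Idris as recipient and at midnight as setting with a different agent. 0.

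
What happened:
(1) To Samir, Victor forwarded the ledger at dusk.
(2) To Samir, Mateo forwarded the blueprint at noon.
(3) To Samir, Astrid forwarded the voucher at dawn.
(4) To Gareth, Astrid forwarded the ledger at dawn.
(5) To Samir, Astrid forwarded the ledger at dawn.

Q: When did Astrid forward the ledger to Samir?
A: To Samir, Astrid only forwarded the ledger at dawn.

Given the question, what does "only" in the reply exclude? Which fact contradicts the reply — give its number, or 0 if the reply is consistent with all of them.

Answering "When did ...?" puts focus on the setting — here, "at dawn".
"Only" then excludes alternative settings while the background — same agent, thing, recipient (Astrid / the ledger / Samir) — is held fixed.
No fact keeps same agent, thing, recipient (Astrid / the ledger / Samir) while changing the setting; every other fact differs on something backgrounded. The reply stands.
(Fact (3) would refute a reading with focus on the thing — but that is not what the question asks.)

0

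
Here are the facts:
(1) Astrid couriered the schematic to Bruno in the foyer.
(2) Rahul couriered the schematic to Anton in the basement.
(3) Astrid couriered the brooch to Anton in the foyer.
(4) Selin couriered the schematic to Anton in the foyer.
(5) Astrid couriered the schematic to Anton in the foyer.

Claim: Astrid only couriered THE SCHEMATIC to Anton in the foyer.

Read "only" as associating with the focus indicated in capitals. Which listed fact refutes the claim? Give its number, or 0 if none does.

3

Focus (in capitals) is "the schematic" — the thing. "Only" excludes alternative things while holding fixed agent = Astrid, recipient = Anton, setting = in the foyer.
Fact (3) matches on agent = Astrid, recipient = Anton, setting = in the foyer, but has thing = the brooch instead. That refutes the claim.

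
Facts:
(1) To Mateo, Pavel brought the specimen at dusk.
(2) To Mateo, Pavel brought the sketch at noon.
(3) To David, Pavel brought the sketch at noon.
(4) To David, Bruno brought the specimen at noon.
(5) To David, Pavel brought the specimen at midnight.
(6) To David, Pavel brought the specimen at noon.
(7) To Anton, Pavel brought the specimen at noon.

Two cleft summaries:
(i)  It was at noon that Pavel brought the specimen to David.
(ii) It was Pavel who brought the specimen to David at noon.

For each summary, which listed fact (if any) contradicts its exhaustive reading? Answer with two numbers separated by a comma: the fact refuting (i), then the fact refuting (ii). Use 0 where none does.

5, 4

Summary (i) focuses "at noon" (the setting); background Pavel as agent and the specimen as thing and David as recipient. Fact (5) matches that background with setting = at midnight — refutes (i).
Summary (ii) focuses "Pavel" (the agent); background the specimen as thing and David as recipient and at noon as setting. Fact (4) matches that background with agent = Bruno — refutes (ii).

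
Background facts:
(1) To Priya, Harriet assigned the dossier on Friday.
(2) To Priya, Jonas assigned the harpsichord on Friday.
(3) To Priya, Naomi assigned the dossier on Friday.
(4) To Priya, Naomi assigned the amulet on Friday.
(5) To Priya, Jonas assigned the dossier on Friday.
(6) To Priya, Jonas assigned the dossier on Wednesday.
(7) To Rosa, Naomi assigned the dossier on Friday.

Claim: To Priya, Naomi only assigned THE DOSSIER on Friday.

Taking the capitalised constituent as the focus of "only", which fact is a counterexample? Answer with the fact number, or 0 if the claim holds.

The capitals mark "the dossier" as focus. So "only" rules out other things, with the rest (agent = Naomi, recipient = Priya, setting = on Friday) as background.
Fact (4) matches on agent = Naomi, recipient = Priya, setting = on Friday, but has thing = the amulet instead. That refutes the claim.

4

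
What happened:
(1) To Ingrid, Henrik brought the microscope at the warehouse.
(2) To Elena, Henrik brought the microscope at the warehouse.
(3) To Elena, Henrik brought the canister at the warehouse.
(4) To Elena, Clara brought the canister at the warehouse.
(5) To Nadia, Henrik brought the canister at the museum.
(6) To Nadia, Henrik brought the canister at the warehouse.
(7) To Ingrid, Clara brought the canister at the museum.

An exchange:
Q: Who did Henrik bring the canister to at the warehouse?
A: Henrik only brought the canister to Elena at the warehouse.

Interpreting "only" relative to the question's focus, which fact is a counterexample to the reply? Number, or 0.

6

The question "Who did ... to ...?" targets the recipient, so in the reply the focus falls on "Elena".
So "only" ranges over recipients; the rest (Henrik as agent and the canister as thing and at the warehouse as setting) is presupposed.
Fact (6) keeps Henrik as agent and the canister as thing and at the warehouse as setting but has recipient = Nadia; that refutes the reply.
(Fact (2) would refute a reading with focus on the thing — but that is not what the question asks.)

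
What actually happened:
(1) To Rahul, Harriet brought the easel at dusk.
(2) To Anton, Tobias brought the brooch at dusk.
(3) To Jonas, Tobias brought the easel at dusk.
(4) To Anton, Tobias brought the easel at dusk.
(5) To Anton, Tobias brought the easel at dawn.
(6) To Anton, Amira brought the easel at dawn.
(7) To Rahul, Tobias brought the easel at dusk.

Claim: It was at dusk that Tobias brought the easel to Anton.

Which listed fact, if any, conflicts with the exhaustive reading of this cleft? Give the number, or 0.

5

The cleft puts "at dusk" in focus and presupposes the open proposition with same agent, thing, recipient (Tobias / the easel / Anton).
The exhaustive reading says no other setting fits that background.
Fact (5) shares the background but with setting = at dawn; exhaustivity is violated.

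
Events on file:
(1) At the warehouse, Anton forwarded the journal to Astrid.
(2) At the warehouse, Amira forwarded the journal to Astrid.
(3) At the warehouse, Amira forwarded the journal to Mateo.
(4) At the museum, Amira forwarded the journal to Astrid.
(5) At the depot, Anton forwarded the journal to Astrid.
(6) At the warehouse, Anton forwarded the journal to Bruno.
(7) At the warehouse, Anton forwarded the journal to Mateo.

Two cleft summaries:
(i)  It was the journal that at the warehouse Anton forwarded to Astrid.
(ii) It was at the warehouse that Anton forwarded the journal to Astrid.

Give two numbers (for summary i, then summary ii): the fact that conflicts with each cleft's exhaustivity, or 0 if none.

(i): focus "the journal". No fact shares agent = Anton, recipient = Astrid, setting = at the warehouse with a different thing. 0.
(ii): focus "at the warehouse". Looking for agent = Anton, thing = the journal, recipient = Astrid with some other setting — fact (5) has at the depot there. Refuted.

0, 5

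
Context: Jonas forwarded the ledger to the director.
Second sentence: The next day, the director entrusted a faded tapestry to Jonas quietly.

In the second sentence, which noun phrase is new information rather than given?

a faded tapestry

"the director" and "Jonas" in the second sentence are given — already mentioned in the context.
"a faded tapestry" has no antecedent in the context; it is discourse-new (the indefinite article also signals a new referent).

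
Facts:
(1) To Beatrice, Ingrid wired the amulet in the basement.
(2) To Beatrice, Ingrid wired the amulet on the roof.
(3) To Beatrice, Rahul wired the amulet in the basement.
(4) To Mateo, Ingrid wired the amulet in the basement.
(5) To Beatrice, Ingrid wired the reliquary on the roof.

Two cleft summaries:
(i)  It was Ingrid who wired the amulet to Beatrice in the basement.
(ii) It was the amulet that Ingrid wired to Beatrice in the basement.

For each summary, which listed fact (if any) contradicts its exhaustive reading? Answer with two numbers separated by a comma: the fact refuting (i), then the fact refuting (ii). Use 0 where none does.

3, 0

(i): focus "Ingrid". Looking for thing = the amulet, recipient = Beatrice, setting = in the basement with some other agent — fact (3) has Rahul there. Refuted.
(ii): focus "the amulet". No fact shares agent = Ingrid, recipient = Beatrice, setting = in the basement with a different thing. 0.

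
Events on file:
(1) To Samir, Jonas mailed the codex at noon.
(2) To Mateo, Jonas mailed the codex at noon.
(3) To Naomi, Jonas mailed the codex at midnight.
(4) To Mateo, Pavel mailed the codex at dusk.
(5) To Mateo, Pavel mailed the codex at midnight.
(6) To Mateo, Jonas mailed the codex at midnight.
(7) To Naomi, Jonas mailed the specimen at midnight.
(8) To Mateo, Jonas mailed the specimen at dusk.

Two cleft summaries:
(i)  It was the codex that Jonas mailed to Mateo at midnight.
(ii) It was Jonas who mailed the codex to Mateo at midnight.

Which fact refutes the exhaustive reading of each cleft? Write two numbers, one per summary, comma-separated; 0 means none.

0, 5

Summary (i) focuses "the codex" (the thing); background Jonas as agent and Mateo as recipient and at midnight as setting. No fact matches that background with a different thing, so 0.
Summary (ii) focuses "Jonas" (the agent); background the codex as thing and Mateo as recipient and at midnight as setting. Fact (5) matches that background with agent = Pavel — refutes (ii).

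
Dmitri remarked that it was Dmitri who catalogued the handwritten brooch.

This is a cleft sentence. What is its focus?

Dmitri

In an it-cleft "It was X that/who ...", the clefted constituent X is the focus; the that/who-clause expresses the presupposed open proposition.
Here the focus is "Dmitri". The backgrounded (presupposed) material includes "the handwritten brooch".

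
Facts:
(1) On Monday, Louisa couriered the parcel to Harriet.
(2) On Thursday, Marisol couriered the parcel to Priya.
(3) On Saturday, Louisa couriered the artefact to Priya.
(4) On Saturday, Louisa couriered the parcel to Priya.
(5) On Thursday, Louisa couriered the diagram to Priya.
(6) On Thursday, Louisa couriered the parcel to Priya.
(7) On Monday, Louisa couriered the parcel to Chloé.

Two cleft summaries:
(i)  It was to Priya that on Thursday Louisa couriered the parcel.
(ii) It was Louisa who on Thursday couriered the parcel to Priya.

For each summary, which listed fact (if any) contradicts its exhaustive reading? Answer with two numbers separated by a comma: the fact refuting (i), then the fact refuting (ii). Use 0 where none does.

Summary (i) focuses "Priya" (the recipient); background same agent, thing, setting (Louisa / the parcel / on Thursday). No fact matches that background with a different recipient, so 0.
Summary (ii) focuses "Louisa" (the agent); background same thing, recipient, setting (the parcel / Priya / on Thursday). Fact (2) matches that background with agent = Marisol — refutes (ii).

0, 2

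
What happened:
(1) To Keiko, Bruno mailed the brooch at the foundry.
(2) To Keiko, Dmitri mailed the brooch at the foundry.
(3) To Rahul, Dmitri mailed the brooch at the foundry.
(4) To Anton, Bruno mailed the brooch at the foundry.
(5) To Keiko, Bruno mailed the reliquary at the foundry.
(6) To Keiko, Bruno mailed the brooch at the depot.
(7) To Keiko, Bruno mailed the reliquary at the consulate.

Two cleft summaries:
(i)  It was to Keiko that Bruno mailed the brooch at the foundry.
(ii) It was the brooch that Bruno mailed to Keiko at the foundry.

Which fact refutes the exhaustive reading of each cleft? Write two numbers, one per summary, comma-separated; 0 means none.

Summary (i) focuses "Keiko" (the recipient); background agent = Bruno, thing = the brooch, setting = at the foundry. Fact (4) matches that background with recipient = Anton — refutes (i).
Summary (ii) focuses "the brooch" (the thing); background agent = Bruno, recipient = Keiko, setting = at the foundry. Fact (5) matches that background with thing = the reliquary — refutes (ii).

4, 5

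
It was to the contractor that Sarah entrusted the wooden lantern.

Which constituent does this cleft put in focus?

In an it-cleft "It was X that/who ...", the clefted constituent X is the focus; the that/who-clause expresses the presupposed open proposition.
Here the focus is "to the contractor". The backgrounded (presupposed) material includes "Sarah" and "the wooden lantern".

to the contractor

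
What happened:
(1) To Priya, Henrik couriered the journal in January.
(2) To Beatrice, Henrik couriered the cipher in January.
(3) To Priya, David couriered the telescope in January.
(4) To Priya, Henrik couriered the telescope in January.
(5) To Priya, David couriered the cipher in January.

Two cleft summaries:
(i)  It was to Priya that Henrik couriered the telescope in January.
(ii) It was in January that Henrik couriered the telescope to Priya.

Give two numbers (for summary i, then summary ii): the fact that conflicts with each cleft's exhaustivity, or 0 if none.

0, 0

(i): focus "Priya". No fact shares Henrik as agent and the telescope as thing and in January as setting with a different recipient. 0.
(ii): focus "in January". No fact shares Henrik as agent and the telescope as thing and Priya as recipient with a different setting. 0.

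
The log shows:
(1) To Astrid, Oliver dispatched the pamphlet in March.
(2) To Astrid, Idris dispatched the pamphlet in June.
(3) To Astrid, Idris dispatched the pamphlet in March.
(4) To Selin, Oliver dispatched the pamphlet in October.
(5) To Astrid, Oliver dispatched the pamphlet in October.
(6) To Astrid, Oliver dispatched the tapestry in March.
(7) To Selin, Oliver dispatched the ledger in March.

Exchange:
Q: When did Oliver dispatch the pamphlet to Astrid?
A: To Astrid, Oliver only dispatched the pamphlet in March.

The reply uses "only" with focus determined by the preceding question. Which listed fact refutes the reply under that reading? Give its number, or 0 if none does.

Answering "When did ...?" puts focus on the setting — here, "in March".
So "only" ranges over settings; the rest (same agent, thing, recipient (Oliver / the pamphlet / Astrid)) is presupposed.
Fact (5) keeps same agent, thing, recipient (Oliver / the pamphlet / Astrid) but has setting = in October; that refutes the reply.
(Fact (6) would refute a reading with focus on the thing — but that is not what the question asks.)

5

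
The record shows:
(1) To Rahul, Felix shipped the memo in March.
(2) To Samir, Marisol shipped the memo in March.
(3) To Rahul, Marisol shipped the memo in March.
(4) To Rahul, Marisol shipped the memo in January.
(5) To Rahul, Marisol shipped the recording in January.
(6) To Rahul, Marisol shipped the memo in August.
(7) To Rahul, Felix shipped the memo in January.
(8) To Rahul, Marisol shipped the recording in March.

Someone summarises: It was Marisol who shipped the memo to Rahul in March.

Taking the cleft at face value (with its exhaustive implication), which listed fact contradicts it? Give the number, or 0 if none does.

1

The cleft puts "Marisol" in focus and presupposes the open proposition with the memo as thing and Rahul as recipient and in March as setting.
Exhaustivity: Marisol is the only agent satisfying that background.
Fact (1) shares the background but with agent = Felix; exhaustivity is violated.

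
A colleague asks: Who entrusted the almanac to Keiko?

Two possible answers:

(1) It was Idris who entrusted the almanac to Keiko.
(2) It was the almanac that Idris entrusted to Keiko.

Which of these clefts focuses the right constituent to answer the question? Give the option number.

1

The question word "who" targets the subject (agent).
Option (1) clefts "Idris" — that matches what the question asks about.
Option (2) clefts "the almanac" — the direct object, not what was asked.
So the congruent reply is (1).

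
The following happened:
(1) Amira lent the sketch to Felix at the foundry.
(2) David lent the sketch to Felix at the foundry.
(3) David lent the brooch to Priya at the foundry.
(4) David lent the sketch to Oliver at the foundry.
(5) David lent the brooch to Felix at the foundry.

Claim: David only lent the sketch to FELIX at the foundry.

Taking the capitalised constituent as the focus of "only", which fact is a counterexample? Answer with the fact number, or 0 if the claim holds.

4

Focus (in capitals) is "Felix" — the recipient. "Only" excludes alternative recipients while holding fixed agent = David, thing = the sketch, setting = at the foundry.
Fact (4) shares the background but differs in recipient (Oliver) — a counterexample.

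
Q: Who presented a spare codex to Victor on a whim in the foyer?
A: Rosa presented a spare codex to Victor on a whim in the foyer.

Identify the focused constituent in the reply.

The wh-word "who" asks about the subject (agent).
In the answer, "a spare codex", "to Victor", "on a whim" and "in the foyer" are given — repeated from the question.
The constituent filling the subject (agent) gap is "Rosa"; that is the focus and would carry nuclear stress.

Rosa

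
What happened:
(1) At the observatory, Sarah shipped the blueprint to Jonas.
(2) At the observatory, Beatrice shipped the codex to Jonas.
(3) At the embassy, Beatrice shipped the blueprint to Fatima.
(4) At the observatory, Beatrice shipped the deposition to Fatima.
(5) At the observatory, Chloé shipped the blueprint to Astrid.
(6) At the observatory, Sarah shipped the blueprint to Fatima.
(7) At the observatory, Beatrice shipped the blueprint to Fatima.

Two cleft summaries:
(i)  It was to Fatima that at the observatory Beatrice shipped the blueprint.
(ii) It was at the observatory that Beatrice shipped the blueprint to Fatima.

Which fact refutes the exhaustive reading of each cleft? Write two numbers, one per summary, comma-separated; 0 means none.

Summary (i) focuses "Fatima" (the recipient); background Beatrice as agent and the blueprint as thing and at the observatory as setting. No fact matches that background with a different recipient, so 0.
Summary (ii) focuses "at the observatory" (the setting); background Beatrice as agent and the blueprint as thing and Fatima as recipient. Fact (3) matches that background with setting = at the embassy — refutes (ii).

0, 3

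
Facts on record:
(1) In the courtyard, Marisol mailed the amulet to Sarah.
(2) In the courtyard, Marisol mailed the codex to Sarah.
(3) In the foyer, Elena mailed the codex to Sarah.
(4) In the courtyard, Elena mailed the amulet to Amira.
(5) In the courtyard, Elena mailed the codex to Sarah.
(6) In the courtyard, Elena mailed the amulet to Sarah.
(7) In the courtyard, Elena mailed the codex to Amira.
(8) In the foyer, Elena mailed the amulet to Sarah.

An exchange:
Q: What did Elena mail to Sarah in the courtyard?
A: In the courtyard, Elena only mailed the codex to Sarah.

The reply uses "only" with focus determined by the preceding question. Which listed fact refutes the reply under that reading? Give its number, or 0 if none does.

6

Answering "What did ...?" puts focus on the thing — here, "the codex".
"Only" then excludes alternative things while the background — agent = Elena, recipient = Sarah, setting = in the courtyard — is held fixed.
Fact (6) keeps agent = Elena, recipient = Sarah, setting = in the courtyard but has thing = the amulet; that refutes the reply.
(Fact (3) would refute a reading with focus on the setting — but that is not what the question asks.)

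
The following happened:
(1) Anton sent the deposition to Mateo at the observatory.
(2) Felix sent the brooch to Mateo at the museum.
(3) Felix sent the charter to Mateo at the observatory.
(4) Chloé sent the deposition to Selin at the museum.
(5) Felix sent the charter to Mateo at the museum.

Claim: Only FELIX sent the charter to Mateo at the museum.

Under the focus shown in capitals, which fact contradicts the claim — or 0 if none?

The capitals mark "Felix" as focus. So "only" rules out other agents, with the rest (same thing, recipient, setting (the charter / Mateo / at the museum)) as background.
Every other fact changes something in the background, not just the agent. Nothing refutes the claim.

0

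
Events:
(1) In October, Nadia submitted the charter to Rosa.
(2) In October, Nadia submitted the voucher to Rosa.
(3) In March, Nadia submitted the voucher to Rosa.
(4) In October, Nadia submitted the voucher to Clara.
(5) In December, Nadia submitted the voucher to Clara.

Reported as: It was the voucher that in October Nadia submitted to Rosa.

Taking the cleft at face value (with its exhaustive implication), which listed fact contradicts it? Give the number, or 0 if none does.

1

Focus of the cleft: "the voucher" (the thing). Presupposed background: agent = Nadia, recipient = Rosa, setting = in October.
The exhaustive reading says no other thing fits that background.
But fact (1) also has agent = Nadia, recipient = Rosa, setting = in October, with thing = the charter — so the exhaustive reading fails.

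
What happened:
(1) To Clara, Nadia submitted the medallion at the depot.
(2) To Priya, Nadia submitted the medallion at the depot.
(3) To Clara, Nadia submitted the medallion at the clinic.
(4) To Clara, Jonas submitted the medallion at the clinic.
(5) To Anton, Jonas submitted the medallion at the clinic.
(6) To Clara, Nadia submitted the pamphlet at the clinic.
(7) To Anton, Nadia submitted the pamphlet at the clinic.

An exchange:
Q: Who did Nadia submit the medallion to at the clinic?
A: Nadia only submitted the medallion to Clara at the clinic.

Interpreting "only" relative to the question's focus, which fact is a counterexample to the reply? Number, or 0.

The question "Who did ... to ...?" targets the recipient, so in the reply the focus falls on "Clara".
So "only" ranges over recipients; the rest (agent = Nadia, thing = the medallion, setting = at the clinic) is presupposed.
No fact keeps agent = Nadia, thing = the medallion, setting = at the clinic while changing the recipient; every other fact differs on something backgrounded. The reply stands.
(Fact (6) would refute a reading with focus on the thing — but that is not what the question asks.)

0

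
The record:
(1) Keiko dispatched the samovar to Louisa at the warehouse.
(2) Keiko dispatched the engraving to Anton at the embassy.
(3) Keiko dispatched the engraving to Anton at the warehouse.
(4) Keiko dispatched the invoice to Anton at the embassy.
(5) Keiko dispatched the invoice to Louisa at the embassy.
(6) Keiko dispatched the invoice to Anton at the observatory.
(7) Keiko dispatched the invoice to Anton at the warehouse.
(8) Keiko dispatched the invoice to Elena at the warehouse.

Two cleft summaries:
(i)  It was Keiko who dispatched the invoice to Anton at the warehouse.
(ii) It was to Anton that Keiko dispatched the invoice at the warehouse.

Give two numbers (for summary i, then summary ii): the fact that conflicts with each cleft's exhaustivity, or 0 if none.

Summary (i) focuses "Keiko" (the agent); background same thing, recipient, setting (the invoice / Anton / at the warehouse). No fact matches that background with a different agent, so 0.
Summary (ii) focuses "Anton" (the recipient); background same agent, thing, setting (Keiko / the invoice / at the warehouse). Fact (8) matches that background with recipient = Elena — refutes (ii).

0, 8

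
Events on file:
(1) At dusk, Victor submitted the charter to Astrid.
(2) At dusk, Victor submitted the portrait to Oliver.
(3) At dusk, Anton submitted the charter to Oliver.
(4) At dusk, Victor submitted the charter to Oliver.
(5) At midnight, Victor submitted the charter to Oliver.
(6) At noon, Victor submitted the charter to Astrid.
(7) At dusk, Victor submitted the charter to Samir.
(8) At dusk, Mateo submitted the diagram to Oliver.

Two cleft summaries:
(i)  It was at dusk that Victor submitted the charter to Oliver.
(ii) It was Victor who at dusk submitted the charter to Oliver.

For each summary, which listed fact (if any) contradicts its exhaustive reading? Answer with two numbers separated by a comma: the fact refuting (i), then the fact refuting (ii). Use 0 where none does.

5, 3

Summary (i) focuses "at dusk" (the setting); background same agent, thing, recipient (Victor / the charter / Oliver). Fact (5) matches that background with setting = at midnight — refutes (i).
Summary (ii) focuses "Victor" (the agent); background same thing, recipient, setting (the charter / Oliver / at dusk). Fact (3) matches that background with agent = Anton — refutes (ii).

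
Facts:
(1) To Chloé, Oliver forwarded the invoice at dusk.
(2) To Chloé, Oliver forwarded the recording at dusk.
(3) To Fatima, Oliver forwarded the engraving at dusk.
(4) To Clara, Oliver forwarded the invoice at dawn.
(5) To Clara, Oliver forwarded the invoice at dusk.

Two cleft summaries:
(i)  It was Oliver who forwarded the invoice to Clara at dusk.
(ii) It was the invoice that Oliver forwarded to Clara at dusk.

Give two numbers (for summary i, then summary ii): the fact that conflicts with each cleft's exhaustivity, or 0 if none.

(i): focus "Oliver". No fact shares thing = the invoice, recipient = Clara, setting = at dusk with a different agent. 0.
(ii): focus "the invoice". No fact shares agent = Oliver, recipient = Clara, setting = at dusk with a different thing. 0.

0, 0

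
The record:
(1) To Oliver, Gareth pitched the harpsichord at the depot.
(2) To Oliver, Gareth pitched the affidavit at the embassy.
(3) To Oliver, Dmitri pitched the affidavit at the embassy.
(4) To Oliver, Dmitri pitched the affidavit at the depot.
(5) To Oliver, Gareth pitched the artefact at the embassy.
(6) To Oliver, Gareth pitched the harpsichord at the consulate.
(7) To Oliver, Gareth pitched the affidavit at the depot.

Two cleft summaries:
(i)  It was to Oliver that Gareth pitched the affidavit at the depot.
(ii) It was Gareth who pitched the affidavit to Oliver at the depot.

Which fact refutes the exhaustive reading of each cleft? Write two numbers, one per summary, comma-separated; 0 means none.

(i): focus "Oliver". No fact shares agent = Gareth, thing = the affidavit, setting = at the depot with a different recipient. 0.
(ii): focus "Gareth". Looking for thing = the affidavit, recipient = Oliver, setting = at the depot with some other agent — fact (4) has Dmitri there. Refuted.

0, 4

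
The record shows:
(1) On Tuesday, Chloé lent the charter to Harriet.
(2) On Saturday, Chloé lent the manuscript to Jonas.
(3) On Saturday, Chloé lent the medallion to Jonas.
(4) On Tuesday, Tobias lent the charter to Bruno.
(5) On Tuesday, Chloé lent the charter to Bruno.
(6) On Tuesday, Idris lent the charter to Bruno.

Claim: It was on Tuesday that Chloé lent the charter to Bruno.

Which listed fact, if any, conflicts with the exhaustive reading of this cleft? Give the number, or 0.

The cleft puts "on Tuesday" in focus and presupposes the open proposition with same agent, thing, recipient (Chloé / the charter / Bruno).
The exhaustive reading says no other setting fits that background.
No listed fact matches the background with a different setting. Exhaustivity holds.

0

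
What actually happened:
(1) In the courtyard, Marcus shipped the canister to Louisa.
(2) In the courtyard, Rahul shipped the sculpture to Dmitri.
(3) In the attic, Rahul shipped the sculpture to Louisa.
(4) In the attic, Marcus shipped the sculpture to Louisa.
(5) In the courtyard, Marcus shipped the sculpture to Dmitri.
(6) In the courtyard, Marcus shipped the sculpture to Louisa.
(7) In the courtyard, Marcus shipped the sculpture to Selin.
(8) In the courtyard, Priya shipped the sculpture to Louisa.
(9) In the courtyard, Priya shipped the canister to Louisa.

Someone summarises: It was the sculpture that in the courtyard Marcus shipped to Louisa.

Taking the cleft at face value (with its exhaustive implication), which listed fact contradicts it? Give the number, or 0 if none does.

1

The cleft puts "the sculpture" in focus and presupposes the open proposition with agent = Marcus, recipient = Louisa, setting = in the courtyard.
The exhaustive reading says no other thing fits that background.
But fact (1) also has agent = Marcus, recipient = Louisa, setting = in the courtyard, with thing = the canister — so the exhaustive reading fails.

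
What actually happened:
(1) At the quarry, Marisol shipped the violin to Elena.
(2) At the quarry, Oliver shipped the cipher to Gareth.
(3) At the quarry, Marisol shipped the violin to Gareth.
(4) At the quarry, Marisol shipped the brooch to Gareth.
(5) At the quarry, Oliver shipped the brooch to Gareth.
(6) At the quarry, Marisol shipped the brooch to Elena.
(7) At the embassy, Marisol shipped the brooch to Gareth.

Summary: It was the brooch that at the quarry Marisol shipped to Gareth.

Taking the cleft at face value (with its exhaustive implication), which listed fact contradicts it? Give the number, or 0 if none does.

The cleft puts "the brooch" in focus and presupposes the open proposition with same agent, recipient, setting (Marisol / Gareth / at the quarry).
Exhaustivity: the brooch is the only thing satisfying that background.
Fact (3) shares the background but with thing = the violin; exhaustivity is violated.

3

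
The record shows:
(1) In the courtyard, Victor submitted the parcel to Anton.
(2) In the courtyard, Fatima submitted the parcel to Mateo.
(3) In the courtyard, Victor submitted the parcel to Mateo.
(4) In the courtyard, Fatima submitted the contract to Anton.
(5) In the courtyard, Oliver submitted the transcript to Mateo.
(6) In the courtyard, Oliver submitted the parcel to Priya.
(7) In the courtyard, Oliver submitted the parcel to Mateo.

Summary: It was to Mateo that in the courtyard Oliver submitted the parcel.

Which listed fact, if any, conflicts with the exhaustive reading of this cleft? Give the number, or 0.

Focus of the cleft: "Mateo" (the recipient). Presupposed background: same agent, thing, setting (Oliver / the parcel / in the courtyard).
The exhaustive reading says no other recipient fits that background.
Fact (6) shares the background but with recipient = Priya; exhaustivity is violated.

6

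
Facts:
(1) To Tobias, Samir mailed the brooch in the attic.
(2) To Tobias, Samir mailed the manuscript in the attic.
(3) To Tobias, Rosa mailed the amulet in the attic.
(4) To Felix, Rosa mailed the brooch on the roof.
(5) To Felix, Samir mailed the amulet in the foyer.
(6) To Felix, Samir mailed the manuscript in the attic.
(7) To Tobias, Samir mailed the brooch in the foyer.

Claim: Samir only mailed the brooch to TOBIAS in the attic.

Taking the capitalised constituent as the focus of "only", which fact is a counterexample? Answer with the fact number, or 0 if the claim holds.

Focus (in capitals) is "Tobias" — the recipient. "Only" excludes alternative recipients while holding fixed Samir as agent and the brooch as thing and in the attic as setting.
No fact matches Samir as agent and the brooch as thing and in the attic as setting with a different recipient — every other fact differs on at least one backgrounded slot. So no fact refutes it.

0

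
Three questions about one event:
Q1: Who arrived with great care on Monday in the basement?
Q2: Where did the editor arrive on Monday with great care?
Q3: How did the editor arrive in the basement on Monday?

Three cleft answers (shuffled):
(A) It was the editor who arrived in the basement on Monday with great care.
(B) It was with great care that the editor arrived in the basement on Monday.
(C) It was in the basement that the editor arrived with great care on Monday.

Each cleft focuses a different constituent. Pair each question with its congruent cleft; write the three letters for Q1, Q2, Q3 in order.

ACB

Q1 asks about the subject (agent); cleft (A) focuses "the editor", which is the subject (agent) — so Q1 → A.
Q2 asks about the location; cleft (C) focuses "in the basement", which is the location — so Q2 → C.
Q3 asks about the manner; cleft (B) focuses "with great care", which is the manner — so Q3 → B.
Mapping: Q1→A, Q2→C, Q3→B.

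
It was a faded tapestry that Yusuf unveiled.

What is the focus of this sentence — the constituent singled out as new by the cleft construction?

a faded tapestry

In an it-cleft "It was X that/who ...", the clefted constituent X is the focus; the that/who-clause expresses the presupposed open proposition.
Here the focus is "a faded tapestry". The backgrounded (presupposed) material includes "Yusuf".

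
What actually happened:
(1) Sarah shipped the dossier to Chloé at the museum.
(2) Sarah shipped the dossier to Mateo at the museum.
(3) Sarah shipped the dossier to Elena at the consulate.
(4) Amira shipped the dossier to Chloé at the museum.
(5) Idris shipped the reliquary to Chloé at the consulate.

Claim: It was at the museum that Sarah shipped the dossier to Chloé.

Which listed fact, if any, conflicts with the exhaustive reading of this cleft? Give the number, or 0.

The cleft puts "at the museum" in focus and presupposes the open proposition with Sarah as agent and the dossier as thing and Chloé as recipient.
Exhaustivity: at the museum is the only setting satisfying that background.
Every other fact differs from the presupposition on some backgrounded slot, so none challenges the exhaustivity.

0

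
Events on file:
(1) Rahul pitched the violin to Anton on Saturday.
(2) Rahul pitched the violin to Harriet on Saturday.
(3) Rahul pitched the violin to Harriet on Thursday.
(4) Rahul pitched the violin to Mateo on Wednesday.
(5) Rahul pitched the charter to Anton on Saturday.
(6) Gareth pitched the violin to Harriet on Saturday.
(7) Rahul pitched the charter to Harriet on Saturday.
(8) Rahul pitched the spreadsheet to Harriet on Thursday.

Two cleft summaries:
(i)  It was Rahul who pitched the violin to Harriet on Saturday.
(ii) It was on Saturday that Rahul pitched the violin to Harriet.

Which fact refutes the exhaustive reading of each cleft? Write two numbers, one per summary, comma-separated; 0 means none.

6, 3

(i): focus "Rahul". Looking for the violin as thing and Harriet as recipient and on Saturday as setting with some other agent — fact (6) has Gareth there. Refuted.
(ii): focus "on Saturday". Looking for Rahul as agent and the violin as thing and Harriet as recipient with some other setting — fact (3) has on Thursday there. Refuted.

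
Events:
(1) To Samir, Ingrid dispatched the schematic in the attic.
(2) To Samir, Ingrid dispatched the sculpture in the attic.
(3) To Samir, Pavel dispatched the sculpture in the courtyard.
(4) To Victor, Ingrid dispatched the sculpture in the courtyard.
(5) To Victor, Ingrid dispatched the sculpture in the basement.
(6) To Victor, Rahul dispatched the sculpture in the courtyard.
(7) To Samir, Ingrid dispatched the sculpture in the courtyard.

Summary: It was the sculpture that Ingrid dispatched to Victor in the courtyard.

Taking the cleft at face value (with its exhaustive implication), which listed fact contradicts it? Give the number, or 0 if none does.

0

Focus of the cleft: "the sculpture" (the thing). Presupposed background: Ingrid as agent and Victor as recipient and in the courtyard as setting.
Exhaustivity: the sculpture is the only thing satisfying that background.
Every other fact differs from the presupposition on some backgrounded slot, so none challenges the exhaustivity.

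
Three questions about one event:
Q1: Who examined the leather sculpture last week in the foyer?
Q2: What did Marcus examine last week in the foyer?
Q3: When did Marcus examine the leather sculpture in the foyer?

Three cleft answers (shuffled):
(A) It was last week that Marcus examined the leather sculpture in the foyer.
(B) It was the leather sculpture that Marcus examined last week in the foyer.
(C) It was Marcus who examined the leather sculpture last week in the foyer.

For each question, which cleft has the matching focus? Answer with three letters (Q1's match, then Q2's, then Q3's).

Q1 asks about the subject (agent); cleft (C) focuses "Marcus", which is the subject (agent) — so Q1 → C.
Q2 asks about the direct object; cleft (B) focuses "the leather sculpture", which is the direct object — so Q2 → B.
Q3 asks about the time; cleft (A) focuses "last week", which is the time — so Q3 → A.
Mapping: Q1→C, Q2→B, Q3→A.

CBA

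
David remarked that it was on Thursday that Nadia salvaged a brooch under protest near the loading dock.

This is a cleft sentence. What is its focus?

In an it-cleft "It was X that/who ...", the clefted constituent X is the focus; the that/who-clause expresses the presupposed open proposition.
Here the focus is "on Thursday". The backgrounded (presupposed) material includes "Nadia", "a brooch", "near the loading dock" and "under protest".

on Thursday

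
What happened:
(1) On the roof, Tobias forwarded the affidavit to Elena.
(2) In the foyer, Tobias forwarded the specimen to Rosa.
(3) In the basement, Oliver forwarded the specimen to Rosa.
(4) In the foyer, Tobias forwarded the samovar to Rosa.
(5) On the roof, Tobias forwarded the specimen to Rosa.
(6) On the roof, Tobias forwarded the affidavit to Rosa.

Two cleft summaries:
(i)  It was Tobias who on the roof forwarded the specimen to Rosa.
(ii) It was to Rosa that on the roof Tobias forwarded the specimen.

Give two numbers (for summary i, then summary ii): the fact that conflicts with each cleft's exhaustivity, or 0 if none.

0, 0

Summary (i) focuses "Tobias" (the agent); background same thing, recipient, setting (the specimen / Rosa / on the roof). No fact matches that background with a different agent, so 0.
Summary (ii) focuses "Rosa" (the recipient); background same agent, thing, setting (Tobias / the specimen / on the roof). No fact matches that background with a different recipient, so 0.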